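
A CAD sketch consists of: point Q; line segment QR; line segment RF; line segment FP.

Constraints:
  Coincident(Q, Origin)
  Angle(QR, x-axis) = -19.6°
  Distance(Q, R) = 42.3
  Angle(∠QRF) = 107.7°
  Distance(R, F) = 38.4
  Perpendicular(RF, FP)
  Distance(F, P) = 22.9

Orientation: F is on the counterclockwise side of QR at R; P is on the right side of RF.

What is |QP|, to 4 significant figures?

81.37

∠QRF = 107.7°, so RF runs at -19.6° + (180° − 107.7°) = 52.70° from the x-axis; with |RF| = 38.4, F = R + 38.4·(cos 52.70°, sin 52.70°) = (63.12, 16.36). RF is perpendicular to FP; with |FP| = 22.9 on the right of RF, P = F + 22.9·(0.7955, -0.6060) = (81.34, 2.479). Then |QP| = |P − Q| = 81.37.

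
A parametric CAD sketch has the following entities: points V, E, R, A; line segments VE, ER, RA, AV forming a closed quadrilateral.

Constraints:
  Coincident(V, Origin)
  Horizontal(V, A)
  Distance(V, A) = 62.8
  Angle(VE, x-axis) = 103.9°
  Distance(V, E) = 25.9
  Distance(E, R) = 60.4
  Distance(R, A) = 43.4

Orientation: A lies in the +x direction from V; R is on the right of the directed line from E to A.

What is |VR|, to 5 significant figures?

37.105

V is at the origin; V and A share the same y with |VA| = 62.8 and A in +x, so A = (62.8, 0). VE runs at 103.9° with |VE| = 25.9, so E = (-6.2219, 25.142). R is determined by |ER| = 60.4 and |RA| = 43.4 together: it lies at the intersection of circle(E, 60.4) and circle(A, 43.4). With |EA| = 73.458, the foot of the radical line on EA is 48.740 from E and the perpendicular offset is √(60.4² − 48.740²) = 35.673. Taking the right-of-EA solution: R = (27.365, -25.059).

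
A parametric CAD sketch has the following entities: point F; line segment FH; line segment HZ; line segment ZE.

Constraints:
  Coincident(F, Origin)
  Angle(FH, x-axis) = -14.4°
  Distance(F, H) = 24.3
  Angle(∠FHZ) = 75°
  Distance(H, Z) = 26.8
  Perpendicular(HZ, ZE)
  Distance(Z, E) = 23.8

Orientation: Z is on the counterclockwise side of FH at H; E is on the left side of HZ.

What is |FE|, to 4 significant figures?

20.51

∠FHZ = 75.0°, so HZ runs at -14.4° + (180° − 75.0°) = 90.60° from the x-axis; with |HZ| = 26.8, Z = H + 26.8·(cos 90.60°, sin 90.60°) = (23.26, 20.76). HZ ⟂ ZE; with |ZE| = 23.8 on the left of HZ, E = Z + 23.8·(-0.9999, -0.01047) = (-0.5428, 20.51). Then |FE| = |E − F| = 20.51.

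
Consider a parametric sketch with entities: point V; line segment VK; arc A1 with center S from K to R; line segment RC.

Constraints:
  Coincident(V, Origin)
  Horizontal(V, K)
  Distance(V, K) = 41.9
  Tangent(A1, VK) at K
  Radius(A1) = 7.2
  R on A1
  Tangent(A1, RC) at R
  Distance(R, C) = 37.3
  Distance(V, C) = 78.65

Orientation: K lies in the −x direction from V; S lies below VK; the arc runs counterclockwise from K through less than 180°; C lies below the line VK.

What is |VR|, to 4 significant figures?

47.07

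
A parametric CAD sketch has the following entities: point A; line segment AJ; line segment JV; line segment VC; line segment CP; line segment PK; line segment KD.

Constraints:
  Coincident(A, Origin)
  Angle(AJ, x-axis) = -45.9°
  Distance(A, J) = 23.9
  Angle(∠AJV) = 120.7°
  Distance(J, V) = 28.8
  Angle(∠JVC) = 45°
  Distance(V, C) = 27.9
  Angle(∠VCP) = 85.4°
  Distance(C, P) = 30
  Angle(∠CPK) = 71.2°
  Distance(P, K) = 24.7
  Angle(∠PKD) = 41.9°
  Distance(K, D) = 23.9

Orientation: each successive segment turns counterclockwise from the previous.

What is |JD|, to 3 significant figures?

9.38

A is at the origin; AJ runs at -45.9° with length 23.9, so J = (16.6, -17.2). ∠AJV = 120.7° gives JV at 13.4° from the x-axis; with |JV| = 28.8, V = (44.6, -10.5). ∠JVC = 45.0° gives VC at 148° from the x-axis; with |VC| = 27.9, C = (20.9, 4.13). ∠VCP = 85.4° gives CP at -117° from the x-axis; with |CP| = 30.0, P = (7.27, -22.6). ∠CPK = 71.2° gives PK at -8.20° from the x-axis; with |PK| = 24.7, K = (31.7, -26.1). ∠PKD = 41.9° gives KD at 130° from the x-axis; with |KD| = 23.9, D = (16.4, -7.79). Then |JD| = |D − J| = 9.38.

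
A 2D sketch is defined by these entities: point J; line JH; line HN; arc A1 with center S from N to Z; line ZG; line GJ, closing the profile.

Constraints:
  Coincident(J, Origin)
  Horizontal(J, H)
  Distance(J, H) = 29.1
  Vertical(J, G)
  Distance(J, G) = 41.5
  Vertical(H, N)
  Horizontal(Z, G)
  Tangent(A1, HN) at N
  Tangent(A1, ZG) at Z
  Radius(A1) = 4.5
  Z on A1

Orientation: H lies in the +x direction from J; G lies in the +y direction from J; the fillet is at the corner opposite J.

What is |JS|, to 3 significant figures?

44.4

J is at the origin; J and H share the same y with |JH| = 29.1 and H on the +x side, so H = (29.1, 0.00). JG is vertical with |JG| = 41.5 and G on the +y side, so G = (0.00, 41.5). The virtual corner opposite J is at (29.1, 41.5). Tangency of A1 to HN means the radius SN is perpendicular to HN and since A1 is tangent to ZG there, SZ ⟂ ZG, with radius 4.5, so the center S sits 4.5 in from both sides at S = (24.6, 37.0). Then |JS| = |S − J| = 44.4.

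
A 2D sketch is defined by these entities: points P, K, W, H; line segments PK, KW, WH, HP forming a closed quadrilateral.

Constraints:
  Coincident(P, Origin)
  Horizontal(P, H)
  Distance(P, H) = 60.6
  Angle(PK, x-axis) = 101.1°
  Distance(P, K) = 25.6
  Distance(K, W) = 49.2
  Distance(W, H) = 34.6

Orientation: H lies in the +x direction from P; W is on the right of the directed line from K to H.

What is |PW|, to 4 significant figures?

30.22

P is at the origin; P and H share the same y with |PH| = 60.6 and H in +x, so H = (60.6, 0). PK runs at 101.1° with |PK| = 25.6, so K = (-4.929, 25.12). W is determined by |KW| = 49.2 and |WH| = 34.6 together: it lies at the intersection of circle(K, 49.2) and circle(H, 34.6). With |KH| = 70.18, the foot of the radical line on KH is 43.81 from K and the perpendicular offset is √(49.2² − 43.81²) = 22.40. Taking the right-of-KH solution: W = (27.96, -11.47).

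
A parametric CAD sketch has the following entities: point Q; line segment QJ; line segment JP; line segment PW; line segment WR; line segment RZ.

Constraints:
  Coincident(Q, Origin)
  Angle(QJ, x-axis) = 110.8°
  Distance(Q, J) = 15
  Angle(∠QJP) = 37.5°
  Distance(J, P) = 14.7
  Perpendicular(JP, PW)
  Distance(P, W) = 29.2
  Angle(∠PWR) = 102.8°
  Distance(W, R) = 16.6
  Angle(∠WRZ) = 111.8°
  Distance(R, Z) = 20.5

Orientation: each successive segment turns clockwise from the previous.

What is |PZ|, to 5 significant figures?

32.102

∠PWR = 102.8° gives WR at 161.10° from the x-axis; with |WR| = 16.6, R = (-23.868, -13.169). ∠WRZ = 111.8° gives RZ at 92.900° from the x-axis; with |RZ| = 20.5, Z = (-24.906, 7.3050). Then |PZ| = |Z − P| = 32.102.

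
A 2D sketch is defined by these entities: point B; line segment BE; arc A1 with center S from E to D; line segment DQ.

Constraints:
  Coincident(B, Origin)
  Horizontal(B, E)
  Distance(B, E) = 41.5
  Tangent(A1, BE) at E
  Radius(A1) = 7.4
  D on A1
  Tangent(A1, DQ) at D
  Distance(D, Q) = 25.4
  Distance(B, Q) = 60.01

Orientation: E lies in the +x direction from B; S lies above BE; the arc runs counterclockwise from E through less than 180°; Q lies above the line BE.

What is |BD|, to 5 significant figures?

49.367

B is at the origin; BE is horizontal with |BE| = 41.5 and E on the +x side, so E = (41.500, 0.0000). Tangency of A1 to BE means the radius SE is perpendicular to BE, so S = E + (0, 7.4) = (41.500, 7.4000). Since SD ⟂ DQ (tangency), |SQ| = √(7.4² + 25.4²) = 26.456 regardless of where D sits on A1. So Q lies on both circle(B, 60.01) and circle(S, 26.456); the above-BE intersection is Q = (50.617, 32.235). D is the foot of the tangent from Q: D = (48.883, 6.8948).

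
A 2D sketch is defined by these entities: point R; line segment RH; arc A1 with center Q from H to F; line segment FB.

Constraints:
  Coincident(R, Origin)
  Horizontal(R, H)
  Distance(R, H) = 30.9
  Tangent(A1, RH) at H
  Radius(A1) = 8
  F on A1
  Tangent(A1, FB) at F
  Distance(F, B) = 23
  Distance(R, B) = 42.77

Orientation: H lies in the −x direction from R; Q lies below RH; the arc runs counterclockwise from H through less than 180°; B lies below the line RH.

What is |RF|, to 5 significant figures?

39.798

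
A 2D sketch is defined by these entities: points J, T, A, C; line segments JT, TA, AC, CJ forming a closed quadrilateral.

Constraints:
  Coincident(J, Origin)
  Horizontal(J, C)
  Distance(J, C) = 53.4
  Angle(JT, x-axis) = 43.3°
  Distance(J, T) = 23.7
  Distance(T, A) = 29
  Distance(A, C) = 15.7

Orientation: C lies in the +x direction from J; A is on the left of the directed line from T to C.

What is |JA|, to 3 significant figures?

48.2

J is at the origin; J and C share the same y with |JC| = 53.4 and C in +x, so C = (53.4, 0). JT runs at 43.3° with |JT| = 23.7, so T = (17.2, 16.3). A is determined by |TA| = 29.0 and |AC| = 15.7 together: it lies at the intersection of circle(T, 29.0) and circle(C, 15.7). With |TC| = 39.6, the foot of the radical line on TC is 27.3 from T and the perpendicular offset is √(29.0² − 27.3²) = 9.73. Taking the left-of-TC solution: A = (46.2, 13.9).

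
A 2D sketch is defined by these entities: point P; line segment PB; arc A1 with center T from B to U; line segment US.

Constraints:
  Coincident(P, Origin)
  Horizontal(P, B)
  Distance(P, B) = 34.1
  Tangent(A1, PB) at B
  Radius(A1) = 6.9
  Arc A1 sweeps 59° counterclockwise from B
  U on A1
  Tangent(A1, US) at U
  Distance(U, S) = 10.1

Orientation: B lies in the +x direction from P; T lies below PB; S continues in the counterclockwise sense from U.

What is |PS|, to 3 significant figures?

25.9

P is at the origin; PB is horizontal with |PB| = 34.1 and B on the +x side, so B = (34.1, 0.00). Since A1 is tangent to PB there, TB ⟂ PB, so T = B + (0, -6.9) = (34.1, -6.90). On A1, B sits at bearing 90° from T; a 59° counterclockwise sweep puts U at bearing 149°, so U = T + 6.9·(cos 149°, sin 149°) = (28.2, -3.35). Since A1 is tangent to US there, TU ⟂ US, so US runs along (−sin 149°, cos 149°); with |US| = 10.1, S = (23.0, -12.0). Then |PS| = |S − P| = 25.9.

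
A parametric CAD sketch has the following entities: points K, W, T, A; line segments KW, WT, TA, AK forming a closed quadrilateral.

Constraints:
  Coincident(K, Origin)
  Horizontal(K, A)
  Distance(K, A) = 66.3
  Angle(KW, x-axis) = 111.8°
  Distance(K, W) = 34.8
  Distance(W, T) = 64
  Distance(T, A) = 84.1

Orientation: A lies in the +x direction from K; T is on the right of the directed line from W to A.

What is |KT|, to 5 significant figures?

33.735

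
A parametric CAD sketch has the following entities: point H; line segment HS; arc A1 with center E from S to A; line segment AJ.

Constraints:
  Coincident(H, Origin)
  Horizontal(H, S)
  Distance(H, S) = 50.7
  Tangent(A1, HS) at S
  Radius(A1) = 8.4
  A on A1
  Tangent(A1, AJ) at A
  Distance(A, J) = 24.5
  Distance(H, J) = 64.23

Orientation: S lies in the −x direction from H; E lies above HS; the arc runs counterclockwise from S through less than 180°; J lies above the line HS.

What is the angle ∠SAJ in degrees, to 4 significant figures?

121.3°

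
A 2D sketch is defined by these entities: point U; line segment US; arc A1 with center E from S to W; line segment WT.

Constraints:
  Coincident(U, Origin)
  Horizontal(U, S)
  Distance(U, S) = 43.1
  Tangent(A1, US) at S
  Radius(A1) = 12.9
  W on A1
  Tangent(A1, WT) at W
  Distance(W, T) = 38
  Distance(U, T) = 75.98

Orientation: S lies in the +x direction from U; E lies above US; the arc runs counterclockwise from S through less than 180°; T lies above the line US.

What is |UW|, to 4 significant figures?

57.42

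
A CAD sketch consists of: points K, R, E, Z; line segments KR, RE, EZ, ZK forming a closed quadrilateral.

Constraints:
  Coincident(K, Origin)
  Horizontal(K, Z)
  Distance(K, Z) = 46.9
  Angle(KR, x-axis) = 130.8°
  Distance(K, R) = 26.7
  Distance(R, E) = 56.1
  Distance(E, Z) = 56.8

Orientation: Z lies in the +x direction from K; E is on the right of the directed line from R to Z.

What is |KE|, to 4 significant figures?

32.91

Checks: |RE| = 56.10 ✓; |EZ| = 56.80 ✓.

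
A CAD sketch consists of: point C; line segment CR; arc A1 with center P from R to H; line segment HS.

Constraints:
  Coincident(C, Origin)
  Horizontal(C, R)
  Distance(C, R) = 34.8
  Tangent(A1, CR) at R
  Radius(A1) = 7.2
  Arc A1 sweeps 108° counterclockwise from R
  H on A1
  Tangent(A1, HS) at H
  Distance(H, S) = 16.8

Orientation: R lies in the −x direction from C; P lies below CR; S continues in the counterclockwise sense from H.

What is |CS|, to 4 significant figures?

44.43

C is at the origin; CR is horizontal with |CR| = 34.8 and R on the −x side, so R = (-34.80, 0.000). Since A1 is tangent to CR there, PR ⟂ CR, so P = R + (0, -7.2) = (-34.80, -7.200). On A1, R sits at bearing 90° from P; a 108° counterclockwise sweep puts H at bearing 198°, so H = P + 7.2·(cos 198°, sin 198°) = (-41.65, -9.425). The tangent condition forces PH to be normal to HS, so HS runs along (−sin 198°, cos 198°); with |HS| = 16.8, S = (-36.46, -25.40). Then |CS| = |S − C| = 44.43.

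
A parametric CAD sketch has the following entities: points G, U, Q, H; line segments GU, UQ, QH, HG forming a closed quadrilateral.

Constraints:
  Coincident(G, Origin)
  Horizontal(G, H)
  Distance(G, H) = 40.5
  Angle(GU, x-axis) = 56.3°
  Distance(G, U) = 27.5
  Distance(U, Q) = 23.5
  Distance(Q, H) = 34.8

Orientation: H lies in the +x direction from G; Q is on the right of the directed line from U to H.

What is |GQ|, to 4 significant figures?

5.896

Checks: |UQ| = 23.50 ✓; |QH| = 34.80 ✓.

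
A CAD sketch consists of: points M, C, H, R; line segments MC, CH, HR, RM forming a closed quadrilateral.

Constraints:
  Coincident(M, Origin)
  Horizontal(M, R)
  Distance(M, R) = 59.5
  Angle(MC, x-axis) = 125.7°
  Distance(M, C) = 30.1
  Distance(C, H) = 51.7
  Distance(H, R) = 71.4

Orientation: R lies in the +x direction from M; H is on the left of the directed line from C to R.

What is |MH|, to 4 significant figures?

63.02

Checks: M.y = 0.00, R.y = 0.00 ✓; |CH| = 51.70 ✓; |HR| = 71.40 ✓.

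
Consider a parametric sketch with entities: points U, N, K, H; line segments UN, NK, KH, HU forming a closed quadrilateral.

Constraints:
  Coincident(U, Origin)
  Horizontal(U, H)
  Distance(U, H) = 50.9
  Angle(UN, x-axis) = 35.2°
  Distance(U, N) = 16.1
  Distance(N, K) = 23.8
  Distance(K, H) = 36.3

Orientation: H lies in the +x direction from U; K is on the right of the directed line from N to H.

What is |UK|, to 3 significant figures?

22.5

Checks: |NK| = 23.80 ✓; |KH| = 36.30 ✓.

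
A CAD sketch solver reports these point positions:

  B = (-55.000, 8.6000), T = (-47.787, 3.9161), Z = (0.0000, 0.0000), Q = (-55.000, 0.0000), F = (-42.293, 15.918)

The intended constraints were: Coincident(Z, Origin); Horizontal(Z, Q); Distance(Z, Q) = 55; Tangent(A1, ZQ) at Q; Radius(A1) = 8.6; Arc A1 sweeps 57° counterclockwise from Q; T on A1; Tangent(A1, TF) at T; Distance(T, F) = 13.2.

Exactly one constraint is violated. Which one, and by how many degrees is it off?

Tangent(A1, TF) at T — off by 8.40°.

Z = (0.00, 0.00) ✓; Z.y = 0.00, Q.y = 0.00 ✓; |ZQ| = 55.00 ✓; ∠(BQ, QZ) = 90.00° ✓; |BQ| = 8.600 ✓; bearing(B→T) − bearing(B→Q) = 57.00° ✓; |BT| = 8.600 ✓; ∠(BT, TF) = 81.60° ✗; |TF| = 13.20 ✓.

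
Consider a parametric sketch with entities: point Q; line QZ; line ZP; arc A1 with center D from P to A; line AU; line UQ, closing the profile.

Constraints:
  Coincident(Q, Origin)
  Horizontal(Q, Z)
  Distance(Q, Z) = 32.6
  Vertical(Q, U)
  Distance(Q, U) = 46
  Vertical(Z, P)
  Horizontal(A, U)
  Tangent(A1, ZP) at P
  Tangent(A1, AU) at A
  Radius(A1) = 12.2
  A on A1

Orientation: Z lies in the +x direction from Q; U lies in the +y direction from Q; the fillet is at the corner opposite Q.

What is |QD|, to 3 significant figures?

39.5

Q and U share the same x with |QU| = 46.0 and U on the +y side, so U = (0.00, 46.0). The virtual corner opposite Q is at (32.6, 46.0). The tangent condition forces DP to be normal to ZP and since A1 is tangent to AU there, DA ⟂ AU, with radius 12.2, so the center D sits 12.2 in from both sides at D = (20.4, 33.8). Then |QD| = |D − Q| = 39.5.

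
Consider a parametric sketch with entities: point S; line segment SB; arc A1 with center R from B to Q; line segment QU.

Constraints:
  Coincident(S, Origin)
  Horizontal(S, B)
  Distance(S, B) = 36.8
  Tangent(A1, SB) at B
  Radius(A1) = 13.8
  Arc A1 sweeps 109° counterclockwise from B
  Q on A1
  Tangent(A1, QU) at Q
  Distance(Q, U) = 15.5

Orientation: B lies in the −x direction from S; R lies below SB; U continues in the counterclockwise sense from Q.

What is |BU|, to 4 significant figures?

33.91

S is at the origin; S and B share the same y with |SB| = 36.8 and B on the −x side, so B = (-36.80, 0.000). Tangency of A1 to SB means the radius RB is perpendicular to SB, so R = B + (0, -13.8) = (-36.80, -13.80). On A1, B sits at bearing 90° from R; a 109° counterclockwise sweep puts Q at bearing 199°, so Q = R + 13.8·(cos 199°, sin 199°) = (-49.85, -18.29). A1 meets QU tangentially, so RQ is at right angles to QU, so QU runs along (−sin 199°, cos 199°); with |QU| = 15.5, U = (-44.80, -32.95). Then |BU| = |U − B| = 33.91.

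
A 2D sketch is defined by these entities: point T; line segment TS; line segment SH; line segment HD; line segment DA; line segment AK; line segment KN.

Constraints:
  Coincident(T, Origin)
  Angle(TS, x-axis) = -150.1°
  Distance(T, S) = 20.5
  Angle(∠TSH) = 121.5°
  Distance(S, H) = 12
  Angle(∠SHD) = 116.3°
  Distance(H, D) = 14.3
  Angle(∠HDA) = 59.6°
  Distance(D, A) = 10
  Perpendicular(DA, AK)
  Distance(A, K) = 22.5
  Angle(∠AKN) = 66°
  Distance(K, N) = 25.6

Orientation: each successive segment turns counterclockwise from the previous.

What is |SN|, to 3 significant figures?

32.6

T is at the origin; TS runs at -150.1° with length 20.5, so S = (-17.8, -10.2). ∠TSH = 121.5° gives SH at -91.6° from the x-axis; with |SH| = 12.0, H = (-18.1, -22.2). ∠SHD = 116.3° gives HD at -27.9° from the x-axis; with |HD| = 14.3, D = (-5.47, -28.9). ∠HDA = 59.6° gives DA at 92.5° from the x-axis; with |DA| = 10.0, A = (-5.90, -18.9). The perpendicularity gives AK at right angles to DA, so AK runs at -178°; with |AK| = 22.5, K = (-28.4, -19.9). ∠AKN = 66.0° gives KN at -63.5° from the x-axis; with |KN| = 25.6, N = (-17.0, -42.8). Then |SN| = |N − S| = 32.6.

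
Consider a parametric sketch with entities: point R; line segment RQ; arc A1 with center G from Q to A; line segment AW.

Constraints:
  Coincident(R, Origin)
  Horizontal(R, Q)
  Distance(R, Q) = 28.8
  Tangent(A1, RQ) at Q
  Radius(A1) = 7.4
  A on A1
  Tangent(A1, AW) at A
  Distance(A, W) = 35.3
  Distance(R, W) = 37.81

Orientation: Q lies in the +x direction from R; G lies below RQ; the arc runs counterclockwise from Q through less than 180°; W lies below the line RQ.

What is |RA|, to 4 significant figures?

22.45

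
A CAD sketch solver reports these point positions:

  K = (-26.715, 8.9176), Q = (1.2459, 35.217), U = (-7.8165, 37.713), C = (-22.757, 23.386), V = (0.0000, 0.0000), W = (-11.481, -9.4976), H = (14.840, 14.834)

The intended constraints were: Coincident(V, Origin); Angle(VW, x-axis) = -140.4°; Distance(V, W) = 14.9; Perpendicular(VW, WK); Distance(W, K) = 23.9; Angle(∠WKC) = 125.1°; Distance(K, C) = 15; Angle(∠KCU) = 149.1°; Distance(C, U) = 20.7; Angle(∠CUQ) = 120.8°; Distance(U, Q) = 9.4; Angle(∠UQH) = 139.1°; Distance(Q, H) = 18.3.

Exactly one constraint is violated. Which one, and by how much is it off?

Distance(Q, H) = 18.3 — off by 6.20.

V = (0.00, 0.00) ✓; VW at -140.4° ✓; |VW| = 14.90 ✓; ∠(VW, WK) = 90.00° ✓; |WK| = 23.90 ✓; ∠WKC = 125.1° ✓; |KC| = 15.00 ✓; ∠KCU = 149.1° ✓; |CU| = 20.70 ✓; ∠CUQ = 120.8° ✓; |UQ| = 9.400 ✓; ∠UQH = 139.1° ✓; |QH| = 24.50 ✗.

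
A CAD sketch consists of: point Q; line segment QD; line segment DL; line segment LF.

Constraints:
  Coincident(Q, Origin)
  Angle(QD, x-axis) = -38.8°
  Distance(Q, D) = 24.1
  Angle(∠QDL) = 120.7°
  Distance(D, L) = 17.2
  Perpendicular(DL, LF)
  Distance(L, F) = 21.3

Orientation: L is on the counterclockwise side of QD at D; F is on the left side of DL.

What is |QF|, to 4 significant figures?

29.51

Q is at the origin; QD runs at -38.8° with length 24.1, so D = 24.1·(cos -38.8°, sin -38.8°) = (18.78, -15.10). ∠QDL = 120.7°, so DL runs at -38.8° + (180° − 120.7°) = 20.50° from the x-axis; with |DL| = 17.2, L = D + 17.2·(cos 20.50°, sin 20.50°) = (34.89, -9.078). DL is perpendicular to LF; with |LF| = 21.3 on the left of DL, F = L + 21.3·(-0.3502, 0.9367) = (27.43, 10.87). Then |QF| = |F − Q| = 29.51.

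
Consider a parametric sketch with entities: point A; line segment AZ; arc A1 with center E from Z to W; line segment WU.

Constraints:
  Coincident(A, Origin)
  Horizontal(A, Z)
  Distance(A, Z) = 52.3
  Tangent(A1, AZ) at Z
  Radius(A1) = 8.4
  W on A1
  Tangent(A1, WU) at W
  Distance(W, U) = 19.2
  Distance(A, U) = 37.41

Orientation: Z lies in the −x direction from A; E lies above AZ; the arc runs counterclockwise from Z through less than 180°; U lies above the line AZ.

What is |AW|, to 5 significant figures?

46.116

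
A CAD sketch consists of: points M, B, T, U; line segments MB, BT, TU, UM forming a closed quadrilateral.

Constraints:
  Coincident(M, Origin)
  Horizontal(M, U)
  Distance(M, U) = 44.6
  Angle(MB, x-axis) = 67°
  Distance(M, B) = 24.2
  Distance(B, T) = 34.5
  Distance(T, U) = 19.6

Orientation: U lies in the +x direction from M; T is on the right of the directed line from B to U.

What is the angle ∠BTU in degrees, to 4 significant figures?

96.66°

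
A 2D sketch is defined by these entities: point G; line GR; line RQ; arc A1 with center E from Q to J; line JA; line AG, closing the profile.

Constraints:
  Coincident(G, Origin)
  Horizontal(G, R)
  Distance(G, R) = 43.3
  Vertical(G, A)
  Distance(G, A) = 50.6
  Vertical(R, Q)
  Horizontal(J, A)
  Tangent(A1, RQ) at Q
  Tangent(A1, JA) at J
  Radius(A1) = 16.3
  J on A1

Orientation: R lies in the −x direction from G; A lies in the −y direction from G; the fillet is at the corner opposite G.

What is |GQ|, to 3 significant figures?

55.2

The virtual corner opposite G is at (-43.3, -50.6). The tangent condition forces EQ to be normal to RQ and tangency of A1 to JA means the radius EJ is perpendicular to JA, with radius 16.3, so the center E sits 16.3 in from both sides at E = (-27.0, -34.3). That places the tangent points at Q = (-43.3, -34.3) on RQ and J = (-27.0, -50.6) on JA. Then |GQ| = |Q − G| = 55.2.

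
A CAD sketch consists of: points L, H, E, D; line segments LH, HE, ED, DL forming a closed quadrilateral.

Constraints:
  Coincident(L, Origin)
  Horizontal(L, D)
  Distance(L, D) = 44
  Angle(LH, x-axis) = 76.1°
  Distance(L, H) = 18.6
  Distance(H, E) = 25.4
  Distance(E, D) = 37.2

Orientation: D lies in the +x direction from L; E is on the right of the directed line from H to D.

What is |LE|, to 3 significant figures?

10.4

Checks: |HE| = 25.40 ✓; |ED| = 37.20 ✓.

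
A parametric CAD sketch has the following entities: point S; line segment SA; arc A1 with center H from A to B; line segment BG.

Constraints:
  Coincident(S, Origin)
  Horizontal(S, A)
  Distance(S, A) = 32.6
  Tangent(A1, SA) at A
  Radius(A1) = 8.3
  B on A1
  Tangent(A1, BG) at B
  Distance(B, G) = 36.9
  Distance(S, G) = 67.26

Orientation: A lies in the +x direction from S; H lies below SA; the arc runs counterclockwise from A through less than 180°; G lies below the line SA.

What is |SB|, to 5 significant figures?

30.790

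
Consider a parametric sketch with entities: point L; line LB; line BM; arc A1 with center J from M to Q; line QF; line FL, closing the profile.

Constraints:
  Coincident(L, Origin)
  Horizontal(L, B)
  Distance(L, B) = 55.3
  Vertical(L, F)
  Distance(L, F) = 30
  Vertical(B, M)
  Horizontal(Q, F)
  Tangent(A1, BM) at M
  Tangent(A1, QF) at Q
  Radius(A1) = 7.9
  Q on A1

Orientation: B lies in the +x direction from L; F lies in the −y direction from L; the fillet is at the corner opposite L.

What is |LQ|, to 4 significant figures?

56.10

L is at the origin; L and B share the same y with |LB| = 55.3 and B on the +x side, so B = (55.30, 0.000). LF is vertical with |LF| = 30.0 and F on the −y side, so F = (0.000, -30.00). The virtual corner opposite L is at (55.30, -30.00). A1 meets BM tangentially, so JM is at right angles to BM and A1 meets QF tangentially, so JQ is at right angles to QF, with radius 7.9, so the center J sits 7.9 in from both sides at J = (47.40, -22.10). That places the tangent points at M = (55.30, -22.10) on BM and Q = (47.40, -30.00) on QF. Then |LQ| = |Q − L| = 56.10.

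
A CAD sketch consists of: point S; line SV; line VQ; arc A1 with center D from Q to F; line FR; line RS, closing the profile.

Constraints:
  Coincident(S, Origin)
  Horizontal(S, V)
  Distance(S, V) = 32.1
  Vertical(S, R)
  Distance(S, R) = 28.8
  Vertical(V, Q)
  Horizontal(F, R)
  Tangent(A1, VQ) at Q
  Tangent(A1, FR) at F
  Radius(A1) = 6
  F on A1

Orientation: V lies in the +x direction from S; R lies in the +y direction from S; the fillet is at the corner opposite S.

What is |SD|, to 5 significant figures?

34.656

SR is vertical with |SR| = 28.8 and R on the +y side, so R = (0.0000, 28.800). The virtual corner opposite S is at (32.100, 28.800). The tangent condition forces DQ to be normal to VQ and tangency of A1 to FR means the radius DF is perpendicular to FR, with radius 6.0, so the center D sits 6.0 in from both sides at D = (26.100, 22.800). Then |SD| = |D − S| = 34.656.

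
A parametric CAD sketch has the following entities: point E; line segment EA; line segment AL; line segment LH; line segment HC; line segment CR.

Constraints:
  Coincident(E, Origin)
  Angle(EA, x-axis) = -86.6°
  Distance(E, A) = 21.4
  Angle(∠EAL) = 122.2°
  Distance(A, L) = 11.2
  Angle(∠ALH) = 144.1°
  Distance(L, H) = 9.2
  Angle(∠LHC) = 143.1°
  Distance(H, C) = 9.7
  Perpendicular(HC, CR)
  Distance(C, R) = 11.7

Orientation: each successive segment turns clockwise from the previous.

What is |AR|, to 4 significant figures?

20.87

E is at the origin; EA runs at -86.6° with length 21.4, so A = (1.269, -21.36). ∠EAL = 122.2° gives AL at -144.4° from the x-axis; with |AL| = 11.2, L = (-7.838, -27.88). ∠ALH = 144.1° gives LH at 179.7° from the x-axis; with |LH| = 9.2, H = (-17.04, -27.83). ∠LHC = 143.1° gives HC at 142.8° from the x-axis; with |HC| = 9.7, C = (-24.76, -21.97). The perpendicularity gives CR at right angles to HC, so CR runs at 52.80°; with |CR| = 11.7, R = (-17.69, -12.65). Then |AR| = |R − A| = 20.87.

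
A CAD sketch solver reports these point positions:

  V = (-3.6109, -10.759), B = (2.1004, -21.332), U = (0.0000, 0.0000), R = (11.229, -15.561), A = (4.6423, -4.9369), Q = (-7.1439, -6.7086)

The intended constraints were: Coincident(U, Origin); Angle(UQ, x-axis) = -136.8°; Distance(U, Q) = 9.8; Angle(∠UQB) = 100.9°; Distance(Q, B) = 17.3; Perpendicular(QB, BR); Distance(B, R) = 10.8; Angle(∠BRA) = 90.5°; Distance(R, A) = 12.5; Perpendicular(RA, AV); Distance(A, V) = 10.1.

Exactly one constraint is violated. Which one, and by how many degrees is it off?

Perpendicular(RA, AV) — off by 3.40°.

U = (0.00, 0.00) ✓; UQ at -136.8° ✓; |UQ| = 9.800 ✓; ∠UQB = 100.9° ✓; |QB| = 17.30 ✓; ∠(QB, BR) = 90.00° ✓; |BR| = 10.80 ✓; ∠BRA = 90.50° ✓; |RA| = 12.50 ✓; ∠(RA, AV) = 93.40° ✗; |AV| = 10.10 ✓.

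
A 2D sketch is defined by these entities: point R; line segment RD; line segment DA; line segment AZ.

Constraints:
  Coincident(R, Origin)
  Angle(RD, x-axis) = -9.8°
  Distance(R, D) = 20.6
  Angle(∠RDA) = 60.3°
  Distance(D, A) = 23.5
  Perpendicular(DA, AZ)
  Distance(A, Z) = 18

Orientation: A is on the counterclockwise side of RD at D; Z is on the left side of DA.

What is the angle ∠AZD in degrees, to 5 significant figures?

52.549°

R is at the origin; RD runs at -9.8° with length 20.6, so D = 20.6·(cos -9.8°, sin -9.8°) = (20.299, -3.5063). ∠RDA = 60.3°, so DA runs at -9.8° + (180° − 60.3°) = 109.90° from the x-axis; with |DA| = 23.5, A = D + 23.5·(cos 109.90°, sin 109.90°) = (12.300, 18.590). DA ⟂ AZ; with |AZ| = 18.0 on the left of DA, Z = A + 18.0·(-0.94029, -0.34038) = (-4.6247, 12.464). Then cos ∠AZD = ZA·ZD / (|ZA||ZD|), giving 52.549°.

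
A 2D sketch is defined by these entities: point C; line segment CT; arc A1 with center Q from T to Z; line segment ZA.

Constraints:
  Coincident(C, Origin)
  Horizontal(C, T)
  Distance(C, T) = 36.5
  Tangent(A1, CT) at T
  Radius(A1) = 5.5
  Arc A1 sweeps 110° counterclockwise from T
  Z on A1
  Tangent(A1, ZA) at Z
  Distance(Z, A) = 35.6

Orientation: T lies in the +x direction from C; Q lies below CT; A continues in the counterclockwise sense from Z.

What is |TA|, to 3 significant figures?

41.4

C is at the origin; CT is horizontal with |CT| = 36.5 and T on the +x side, so T = (36.5, 0.00). The tangent condition forces QT to be normal to CT, so Q = T + (0, -5.5) = (36.5, -5.50). On A1, T sits at bearing 90° from Q; a 110° counterclockwise sweep puts Z at bearing 200°, so Z = Q + 5.5·(cos 200°, sin 200°) = (31.3, -7.38). Tangency of A1 to ZA means the radius QZ is perpendicular to ZA, so ZA runs along (−sin 200°, cos 200°); with |ZA| = 35.6, A = (43.5, -40.8). Then |TA| = |A − T| = 41.4.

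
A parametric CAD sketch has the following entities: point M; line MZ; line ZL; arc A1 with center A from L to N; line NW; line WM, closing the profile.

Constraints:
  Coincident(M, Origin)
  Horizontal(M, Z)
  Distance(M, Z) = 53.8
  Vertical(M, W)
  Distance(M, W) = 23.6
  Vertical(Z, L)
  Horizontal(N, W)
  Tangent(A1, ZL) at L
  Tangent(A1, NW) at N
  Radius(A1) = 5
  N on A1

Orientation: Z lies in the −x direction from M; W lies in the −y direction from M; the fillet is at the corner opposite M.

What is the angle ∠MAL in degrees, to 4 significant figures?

159.1°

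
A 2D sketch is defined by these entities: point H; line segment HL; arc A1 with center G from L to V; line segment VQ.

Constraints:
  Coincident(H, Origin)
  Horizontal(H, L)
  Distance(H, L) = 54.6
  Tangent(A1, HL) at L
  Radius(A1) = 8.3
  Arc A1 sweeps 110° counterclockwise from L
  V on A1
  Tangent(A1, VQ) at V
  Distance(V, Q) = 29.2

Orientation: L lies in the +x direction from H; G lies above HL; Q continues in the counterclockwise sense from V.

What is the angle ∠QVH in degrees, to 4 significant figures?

80.12°

H is at the origin; H and L share the same y with |HL| = 54.6 and L on the +x side, so L = (54.60, 0.000). Tangency of A1 to HL means the radius GL is perpendicular to HL, so G = L + (0, 8.3) = (54.60, 8.300). On A1, L sits at bearing -90° from G; a 110° counterclockwise sweep puts V at bearing 20°, so V = G + 8.3·(cos 20°, sin 20°) = (62.40, 11.14). The tangent condition forces GV to be normal to VQ, so VQ runs along (−sin 20°, cos 20°); with |VQ| = 29.2, Q = (52.41, 38.58). Then cos ∠QVH = VQ·VH / (|VQ||VH|), giving 80.12°.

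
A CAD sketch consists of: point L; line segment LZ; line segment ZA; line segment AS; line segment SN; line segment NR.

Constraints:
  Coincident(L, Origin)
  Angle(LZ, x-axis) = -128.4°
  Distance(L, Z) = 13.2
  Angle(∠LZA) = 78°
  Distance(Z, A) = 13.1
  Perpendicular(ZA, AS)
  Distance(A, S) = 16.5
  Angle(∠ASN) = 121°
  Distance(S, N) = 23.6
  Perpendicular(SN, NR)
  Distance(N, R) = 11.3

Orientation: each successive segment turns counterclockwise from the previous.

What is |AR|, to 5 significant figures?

32.224

L is at the origin; LZ runs at -128.4° with length 13.2, so Z = (-8.1992, -10.345). ∠LZA = 78.0° gives ZA at -26.400° from the x-axis; with |ZA| = 13.1, A = (3.5347, -16.169). ZA is perpendicular to AS, so AS runs at 63.600°; with |AS| = 16.5, S = (10.871, -1.3902). ∠ASN = 121.0° gives SN at 122.60° from the x-axis; with |SN| = 23.6, N = (-1.8438, 18.492). The perpendicularity gives NR at right angles to SN, so NR runs at -147.40°; with |NR| = 11.3, R = (-11.364, 12.404). Then |AR| = |R − A| = 32.224.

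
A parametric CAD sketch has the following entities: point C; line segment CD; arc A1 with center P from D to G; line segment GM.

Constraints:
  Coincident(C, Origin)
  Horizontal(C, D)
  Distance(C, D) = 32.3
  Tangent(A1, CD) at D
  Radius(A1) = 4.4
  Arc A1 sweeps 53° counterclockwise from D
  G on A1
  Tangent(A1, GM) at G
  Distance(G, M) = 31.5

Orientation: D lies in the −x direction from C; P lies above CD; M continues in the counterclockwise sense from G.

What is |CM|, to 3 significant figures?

28.6

C is at the origin; C and D share the same y with |CD| = 32.3 and D on the −x side, so D = (-32.3, 0.00). A1 meets CD tangentially, so PD is at right angles to CD, so P = D + (0, 4.4) = (-32.3, 4.40). On A1, D sits at bearing -90° from P; a 53° counterclockwise sweep puts G at bearing -37°, so G = P + 4.4·(cos -37°, sin -37°) = (-28.8, 1.75). A1 meets GM tangentially, so PG is at right angles to GM, so GM runs along (−sin -37°, cos -37°); with |GM| = 31.5, M = (-9.83, 26.9). Then |CM| = |M − C| = 28.6.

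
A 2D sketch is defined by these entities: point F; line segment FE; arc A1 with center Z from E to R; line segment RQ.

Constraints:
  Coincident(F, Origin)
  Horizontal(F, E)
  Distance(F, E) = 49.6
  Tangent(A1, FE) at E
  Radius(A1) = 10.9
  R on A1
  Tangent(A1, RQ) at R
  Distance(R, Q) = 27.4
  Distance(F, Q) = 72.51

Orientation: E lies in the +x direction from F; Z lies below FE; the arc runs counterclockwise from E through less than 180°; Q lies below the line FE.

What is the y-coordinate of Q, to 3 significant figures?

-37.7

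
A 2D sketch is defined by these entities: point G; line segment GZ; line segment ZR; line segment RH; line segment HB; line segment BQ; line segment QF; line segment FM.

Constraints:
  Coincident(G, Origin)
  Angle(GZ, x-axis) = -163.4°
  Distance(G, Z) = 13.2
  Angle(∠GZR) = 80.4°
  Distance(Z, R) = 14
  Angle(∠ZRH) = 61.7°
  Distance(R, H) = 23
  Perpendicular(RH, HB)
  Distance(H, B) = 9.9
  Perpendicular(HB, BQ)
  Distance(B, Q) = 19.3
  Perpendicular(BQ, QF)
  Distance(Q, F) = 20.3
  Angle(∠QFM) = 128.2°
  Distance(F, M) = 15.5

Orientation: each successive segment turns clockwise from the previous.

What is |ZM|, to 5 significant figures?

33.608

G is at the origin; GZ runs at -163.4° with length 13.2, so Z = (-12.650, -3.7711). ∠GZR = 80.4° gives ZR at 97.000° from the x-axis; with |ZR| = 14.0, R = (-14.356, 10.125). ∠ZRH = 61.7° gives RH at -21.300° from the x-axis; with |RH| = 23.0, H = (7.0729, 1.7698). RH is perpendicular to HB, so HB runs at -111.30°; with |HB| = 9.9, B = (3.4767, -7.4540). The perpendicularity gives BQ at right angles to HB, so BQ runs at 158.70°; with |BQ| = 19.3, Q = (-14.505, -0.44321). BQ ⟂ QF, so QF runs at 68.700°; with |QF| = 20.3, F = (-7.1310, 18.470). ∠QFM = 128.2° gives FM at 16.900° from the x-axis; with |FM| = 15.5, M = (7.6997, 22.976). Then |ZM| = |M − Z| = 33.608.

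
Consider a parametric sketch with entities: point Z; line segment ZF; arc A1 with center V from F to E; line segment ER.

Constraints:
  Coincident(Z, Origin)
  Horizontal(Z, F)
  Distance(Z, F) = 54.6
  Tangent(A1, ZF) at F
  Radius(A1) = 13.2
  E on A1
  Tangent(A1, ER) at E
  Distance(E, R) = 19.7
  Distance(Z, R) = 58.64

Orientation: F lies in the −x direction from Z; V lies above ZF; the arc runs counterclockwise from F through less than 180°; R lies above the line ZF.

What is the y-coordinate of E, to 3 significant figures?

16.4

Z is at the origin; Z and F share the same y with |ZF| = 54.6 and F on the −x side, so F = (-54.6, 0.00). Tangency of A1 to ZF means the radius VF is perpendicular to ZF, so V = F + (0, 13.2) = (-54.6, 13.2). Since VE ⟂ ER (tangency), |VR| = √(13.2² + 19.7²) = 23.7 regardless of where E sits on A1. So R lies on both circle(Z, 58.64) and circle(V, 23.7); the above-ZF intersection is R = (-46.6, 35.5). E is the foot of the tangent from R: E = (-41.8, 16.4).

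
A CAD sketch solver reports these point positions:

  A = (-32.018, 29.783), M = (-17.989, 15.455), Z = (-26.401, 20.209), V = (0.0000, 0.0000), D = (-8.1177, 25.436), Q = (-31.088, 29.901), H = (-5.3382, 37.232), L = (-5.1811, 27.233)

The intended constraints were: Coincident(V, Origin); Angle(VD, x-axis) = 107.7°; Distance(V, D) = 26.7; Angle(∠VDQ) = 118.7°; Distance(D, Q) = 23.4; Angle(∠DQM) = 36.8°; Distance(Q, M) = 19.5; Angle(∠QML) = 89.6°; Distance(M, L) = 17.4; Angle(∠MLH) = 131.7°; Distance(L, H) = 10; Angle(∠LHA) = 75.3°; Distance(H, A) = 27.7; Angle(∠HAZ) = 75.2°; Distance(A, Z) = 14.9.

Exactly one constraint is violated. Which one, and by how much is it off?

Distance(A, Z) = 14.9 — off by 3.80.

V = (0.00, 0.00) ✓; VD at 107.7° ✓; |VD| = 26.70 ✓; ∠VDQ = 118.7° ✓; |DQ| = 23.40 ✓; ∠DQM = 36.80° ✓; |QM| = 19.50 ✓; ∠QML = 89.60° ✓; |ML| = 17.40 ✓; ∠MLH = 131.7° ✓; |LH| = 10.00 ✓; ∠LHA = 75.30° ✓; |HA| = 27.70 ✓; ∠HAZ = 75.20° ✓; |AZ| = 11.10 ✗.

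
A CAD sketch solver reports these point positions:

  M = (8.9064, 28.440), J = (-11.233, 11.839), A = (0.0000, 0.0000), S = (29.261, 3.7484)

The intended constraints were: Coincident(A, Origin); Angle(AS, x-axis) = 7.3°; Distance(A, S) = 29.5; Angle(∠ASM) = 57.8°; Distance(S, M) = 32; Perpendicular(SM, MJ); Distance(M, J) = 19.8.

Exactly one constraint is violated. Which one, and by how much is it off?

Distance(M, J) = 19.8 — off by 6.30.

A = (0.00, 0.00) ✓; AS at 7.300° ✓; |AS| = 29.50 ✓; ∠ASM = 57.80° ✓; |SM| = 32.00 ✓; ∠(SM, MJ) = 90.00° ✓; |MJ| = 26.10 ✗.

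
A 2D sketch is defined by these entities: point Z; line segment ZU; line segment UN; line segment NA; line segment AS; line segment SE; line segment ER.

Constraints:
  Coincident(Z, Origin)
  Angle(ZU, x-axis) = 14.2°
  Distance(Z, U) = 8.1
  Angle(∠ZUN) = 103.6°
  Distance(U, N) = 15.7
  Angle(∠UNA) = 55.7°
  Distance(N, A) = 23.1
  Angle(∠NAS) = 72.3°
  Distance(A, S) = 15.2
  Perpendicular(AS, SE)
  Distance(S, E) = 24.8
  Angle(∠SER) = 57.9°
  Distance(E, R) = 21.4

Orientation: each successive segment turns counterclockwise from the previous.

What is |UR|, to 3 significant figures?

20.0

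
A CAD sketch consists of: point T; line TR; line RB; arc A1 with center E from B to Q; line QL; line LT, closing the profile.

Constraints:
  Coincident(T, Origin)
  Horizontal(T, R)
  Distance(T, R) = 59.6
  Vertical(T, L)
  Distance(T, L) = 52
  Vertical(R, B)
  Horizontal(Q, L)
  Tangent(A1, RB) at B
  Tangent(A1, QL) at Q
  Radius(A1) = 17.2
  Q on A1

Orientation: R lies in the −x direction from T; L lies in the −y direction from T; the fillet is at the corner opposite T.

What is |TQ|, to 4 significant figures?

67.10

The virtual corner opposite T is at (-59.60, -52.00). Tangency of A1 to RB means the radius EB is perpendicular to RB and A1 meets QL tangentially, so EQ is at right angles to QL, with radius 17.2, so the center E sits 17.2 in from both sides at E = (-42.40, -34.80). That places the tangent points at B = (-59.60, -34.80) on RB and Q = (-42.40, -52.00) on QL. Then |TQ| = |Q − T| = 67.10.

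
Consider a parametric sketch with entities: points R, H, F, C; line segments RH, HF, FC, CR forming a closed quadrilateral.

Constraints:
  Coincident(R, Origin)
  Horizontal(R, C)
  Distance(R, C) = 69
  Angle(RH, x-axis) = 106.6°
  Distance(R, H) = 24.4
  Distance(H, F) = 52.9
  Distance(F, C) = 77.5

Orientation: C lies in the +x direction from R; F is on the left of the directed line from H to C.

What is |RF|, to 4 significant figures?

69.71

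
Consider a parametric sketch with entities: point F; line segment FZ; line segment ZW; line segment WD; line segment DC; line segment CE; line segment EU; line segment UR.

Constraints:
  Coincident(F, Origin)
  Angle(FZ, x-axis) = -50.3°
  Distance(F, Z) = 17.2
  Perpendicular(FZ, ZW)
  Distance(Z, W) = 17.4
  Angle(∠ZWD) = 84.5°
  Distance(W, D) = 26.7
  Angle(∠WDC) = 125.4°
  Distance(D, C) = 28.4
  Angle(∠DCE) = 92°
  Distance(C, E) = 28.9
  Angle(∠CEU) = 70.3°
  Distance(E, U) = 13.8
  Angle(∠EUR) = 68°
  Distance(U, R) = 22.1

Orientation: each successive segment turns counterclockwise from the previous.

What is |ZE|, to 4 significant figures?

29.83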